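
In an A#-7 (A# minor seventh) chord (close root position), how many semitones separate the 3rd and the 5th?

Spelling the chord: A#, C#, E#, G#.
C# to E# is a major third: 4 semitones.

4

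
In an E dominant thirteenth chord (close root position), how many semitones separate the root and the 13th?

21

E13 is spelled E–G#–B–D–F#–C#.
E to C# is a major thirteenth: 21 semitones.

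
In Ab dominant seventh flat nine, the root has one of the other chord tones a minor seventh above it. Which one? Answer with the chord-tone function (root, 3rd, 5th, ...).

7th

Ab dominant seventh flat nine: Ab, C, Eb, Gb, Bbb.
The root is Ab. A minor seventh above Ab is Gb.
Gb is the chord's 7th.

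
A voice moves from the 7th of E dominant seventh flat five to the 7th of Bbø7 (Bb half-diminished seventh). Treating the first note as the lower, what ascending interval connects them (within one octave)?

diminished fifth

E dominant seventh flat five has D as its 7th, and Bbø7 (Bb half-diminished seventh) has Ab as its 7th.
D up to Ab is 6 semitones, a half step narrower than a perfect fifth, so the interval is diminished.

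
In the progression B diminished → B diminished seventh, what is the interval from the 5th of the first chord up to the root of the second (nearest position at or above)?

augmented 4th

The 5th of B diminished is F; the root of B diminished seventh is B.
From F to B: 6 semitones over a fourth = augmented.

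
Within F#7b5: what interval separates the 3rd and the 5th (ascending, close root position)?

F#7b5 (F# dominant seventh flat five) is spelled F#-A#-C-E.
The 3rd is A# and the 5th is C.
A# up to C is 2 semitones, a whole step narrower than a major third, so the interval is diminished.

d3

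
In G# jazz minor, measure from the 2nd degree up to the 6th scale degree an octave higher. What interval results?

G# melodic minor: G# A# B C# D# E# F##.
That puts A# below E#.
Counting 12 letters and 19 half steps from A# gives a perfect twelfth.

perfect 12th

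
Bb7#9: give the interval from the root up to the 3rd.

Bb dominant seventh sharp nine: Bb, D, F, Ab, C#.
So we need the interval from Bb up to D.
Bb up to D spans 3 letter names and 4 semitones — a major third.

major third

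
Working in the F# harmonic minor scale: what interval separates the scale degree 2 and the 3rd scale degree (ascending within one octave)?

minor second

The scale runs F# G# A B C# D E#.
That puts G# below A.
2 letter names make it a second; at 1 semitone (a half step narrower than major) the quality is minor.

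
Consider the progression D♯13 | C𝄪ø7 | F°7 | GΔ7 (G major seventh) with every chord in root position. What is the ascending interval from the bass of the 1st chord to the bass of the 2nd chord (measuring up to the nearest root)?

The roots are D♯ and C𝄪.
D♯ up to C𝄪 spans 7 letter names and 11 semitones — a major seventh.

major seventh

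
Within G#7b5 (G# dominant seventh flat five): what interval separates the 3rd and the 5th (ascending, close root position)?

d3

The chord tones of G#7b5 are G# B# D F#.
3rd = B#; 5th = D.
3 letter names make it a third; at 2 semitones (a whole step narrower than major) the quality is diminished.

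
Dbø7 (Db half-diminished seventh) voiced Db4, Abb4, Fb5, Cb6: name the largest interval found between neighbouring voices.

Adjacent intervals: Db4→Abb4 = diminished fifth; Abb4→Fb5 = major sixth; Fb5→Cb6 = perfect fifth.
The largest is Abb4 to Fb5, a major sixth (9 semitones).

major 6th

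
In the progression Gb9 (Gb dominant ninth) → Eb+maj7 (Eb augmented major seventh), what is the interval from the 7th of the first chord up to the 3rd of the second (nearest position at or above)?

augmented second

Gb9 (Gb dominant ninth) has Fb as its 7th, and Eb+maj7 (Eb augmented major seventh) has G as its 3rd.
From Fb to G: 3 semitones over a second = augmented.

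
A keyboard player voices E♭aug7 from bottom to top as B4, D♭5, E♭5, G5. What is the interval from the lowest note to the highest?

m6

The outer voices are B4 and G5.
6 letter names make it a sixth; at 8 semitones (a half step narrower than major) the quality is minor.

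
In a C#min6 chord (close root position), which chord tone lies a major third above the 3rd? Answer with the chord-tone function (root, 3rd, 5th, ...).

5th

C#m6 (C# minor sixth): C#, E, G#, A#.
The 3rd is E. A major third above E is G#.
G# is the chord's 5th.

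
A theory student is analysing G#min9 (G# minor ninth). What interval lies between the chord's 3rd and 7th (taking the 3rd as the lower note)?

perfect fifth

G#m9: G#-B-D#-F#-A#.
3rd = B; 7th = F#.
From B to F# is 7 semitones, exactly the perfect fifth.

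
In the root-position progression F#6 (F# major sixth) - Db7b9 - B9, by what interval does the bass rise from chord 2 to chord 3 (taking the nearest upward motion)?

augmented 6th

The roots are Db and B.
Db up to B is 10 semitones, a half step wider than a major sixth, so the interval is augmented.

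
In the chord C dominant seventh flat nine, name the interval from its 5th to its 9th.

diminished 5th

Spelling the chord: C-E-G-Bb-Db.
So we need the interval from G up to Db.
From G to Db: 6 semitones over a fifth = diminished.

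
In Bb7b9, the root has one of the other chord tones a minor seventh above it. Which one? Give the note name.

Ab

The chord tones of Bb7b9 are Bb, D, F, Ab, Cb.
The root is Bb. A minor seventh above Bb is Ab.
Ab is the chord's 7th.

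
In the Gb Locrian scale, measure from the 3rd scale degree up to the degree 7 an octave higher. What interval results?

P12

Spelling the Gb Locrian scale: Gb Abb Bbb Cb Dbb Ebb Fb.
3rd scale degree = Bbb; degree 7 (up an octave) = Fb.
Counting 12 letters and 19 half steps from Bbb gives a perfect twelfth.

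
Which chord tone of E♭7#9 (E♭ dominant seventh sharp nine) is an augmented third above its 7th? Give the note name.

F#

E♭7#9 is spelled E♭–G–B♭–D♭–F♯.
The 7th is D♭. An augmented third above D♭ is F♯.
F♯ is the chord's 9th.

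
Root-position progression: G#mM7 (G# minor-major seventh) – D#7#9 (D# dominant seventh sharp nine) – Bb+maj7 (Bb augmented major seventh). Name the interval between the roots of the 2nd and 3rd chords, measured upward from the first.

The roots are D# and Bb.
D# up to Bb is 7 semitones, a whole step narrower than a major sixth, so the interval is diminished.

diminished 6th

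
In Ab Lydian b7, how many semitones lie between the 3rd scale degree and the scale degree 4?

2

The scale is Ab Bb C D Eb F Gb.
C up to D is a major second — 2 semitones.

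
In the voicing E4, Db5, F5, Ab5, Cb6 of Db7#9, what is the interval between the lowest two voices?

Those voices are E4 and Db5.
7 letter names make it a seventh; at 9 semitones (a whole step narrower than major) the quality is diminished.

diminished 7th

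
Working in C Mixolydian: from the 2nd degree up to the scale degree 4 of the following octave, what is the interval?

minor 10th

C mixolydian: C D E F G A Bb.
So we need the interval from D up to F.
D up to F is 15 semitones, a half step narrower than a major tenth, so the interval is minor.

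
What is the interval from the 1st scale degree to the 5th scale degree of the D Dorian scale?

P5

The scale runs D E F G A B C.
So we need the interval from D up to A.
D up to A spans 5 letter names and 7 semitones — a perfect fifth.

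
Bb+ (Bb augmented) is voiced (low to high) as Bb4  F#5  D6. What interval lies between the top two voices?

minor 6th

Those voices are F#5 and D6.
6 letter names make it a sixth; at 8 semitones (a half step narrower than major) the quality is minor.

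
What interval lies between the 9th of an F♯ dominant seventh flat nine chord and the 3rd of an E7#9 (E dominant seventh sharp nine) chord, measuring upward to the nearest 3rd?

The 9th of F♯ dominant seventh flat nine is G; the 3rd of E7#9 (E dominant seventh sharp nine) is G♯.
From G to G♯: 1 semitone over a unison = augmented.

augmented unison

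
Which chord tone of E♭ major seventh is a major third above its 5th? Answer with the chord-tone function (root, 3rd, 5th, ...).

The chord tones of E♭M7 are E♭ G B♭ D.
The 5th is B♭. A major third above B♭ is D.
D is the chord's 7th.

7th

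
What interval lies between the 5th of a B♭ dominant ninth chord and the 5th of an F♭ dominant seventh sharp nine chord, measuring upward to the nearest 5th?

The 5th of B♭ dominant ninth is F; the 5th of F♭ dominant seventh sharp nine is C♭.
5 letter names make it a fifth; at 6 semitones (a half step narrower than perfect) the quality is diminished.

diminished fifth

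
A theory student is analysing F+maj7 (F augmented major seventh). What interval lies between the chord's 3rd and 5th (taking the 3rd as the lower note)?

Fmaj7#5 is spelled F–A–C♯–E.
That puts A below C♯.
Counting 3 letters and 4 half steps from A gives a major third.

major 3rd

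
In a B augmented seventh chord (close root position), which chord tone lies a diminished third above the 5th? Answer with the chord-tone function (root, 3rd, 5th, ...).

7th

Spelling the chord: B D# F## A.
The 5th is F##. A diminished third above F## is A.
A is the chord's 7th.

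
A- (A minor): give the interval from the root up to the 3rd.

A minor: A-C-E.
Root = A; 3rd = C.
From A to C: 3 semitones over a third = minor.

m3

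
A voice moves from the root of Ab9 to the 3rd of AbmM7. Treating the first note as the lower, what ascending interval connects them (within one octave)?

minor third

The root of Ab9 is Ab; the 3rd of AbmM7 is Cb.
From Ab to Cb: 3 semitones over a third = minor.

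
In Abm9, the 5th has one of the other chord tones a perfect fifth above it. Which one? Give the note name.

The chord tones of Abmin9 are Ab–Cb–Eb–Gb–Bb.
The 5th is Eb. A perfect fifth above Eb is Bb.
Bb is the chord's 9th.

Bb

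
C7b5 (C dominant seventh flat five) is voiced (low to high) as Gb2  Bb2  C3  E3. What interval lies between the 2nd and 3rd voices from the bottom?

Those voices are Bb2 and C3.
From Bb to C is 2 semitones, exactly the major second.

major second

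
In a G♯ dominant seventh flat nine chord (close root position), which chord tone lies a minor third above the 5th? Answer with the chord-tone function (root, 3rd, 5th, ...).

7th

Spelling the chord: G♯-B♯-D♯-F♯-A.
The 5th is D♯. A minor third above D♯ is F♯.
F♯ is the chord's 7th.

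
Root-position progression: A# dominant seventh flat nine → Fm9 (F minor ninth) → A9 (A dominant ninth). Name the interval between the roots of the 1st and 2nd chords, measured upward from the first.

The roots are A# and F.
From A# to F: 7 semitones over a sixth = diminished.

diminished sixth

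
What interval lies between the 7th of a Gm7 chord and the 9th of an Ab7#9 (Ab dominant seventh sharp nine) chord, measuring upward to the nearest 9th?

The 7th of Gm7 is F; the 9th of Ab7#9 (Ab dominant seventh sharp nine) is B.
From F to B: 6 semitones over a fourth = augmented.

A4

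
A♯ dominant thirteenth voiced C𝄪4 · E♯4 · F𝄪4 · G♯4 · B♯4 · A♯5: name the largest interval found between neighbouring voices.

Adjacent intervals: C𝄪4→E♯4 = minor third; E♯4→F𝄪4 = major second; F𝄪4→G♯4 = minor second; G♯4→B♯4 = major third; B♯4→A♯5 = minor seventh.
The largest is B♯4 to A♯5, a minor seventh (10 semitones).

minor 7th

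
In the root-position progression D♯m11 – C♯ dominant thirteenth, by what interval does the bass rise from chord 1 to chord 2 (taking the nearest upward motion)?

minor 7th

The roots are D♯ and C♯.
D♯ up to C♯ is 10 semitones, a half step narrower than a major seventh, so the interval is minor.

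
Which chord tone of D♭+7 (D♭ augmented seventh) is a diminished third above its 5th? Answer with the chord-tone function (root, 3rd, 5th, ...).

7th

The chord tones of D♭aug7 are D♭, F, A, C♭.
The 5th is A. A diminished third above A is C♭.
C♭ is the chord's 7th.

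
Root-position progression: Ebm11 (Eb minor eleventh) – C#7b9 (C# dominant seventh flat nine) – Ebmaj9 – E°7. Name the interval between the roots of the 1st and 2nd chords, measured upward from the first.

A6

The roots are Eb and C#.
6 letter names make it a sixth; at 10 semitones (a half step wider than major) the quality is augmented.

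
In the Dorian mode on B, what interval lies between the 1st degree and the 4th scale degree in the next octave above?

perfect eleventh

The scale runs B C# D E F# G# A.
1st degree = B; 4th scale degree (up an octave) = E.
From B to E is 17 semitones, exactly the perfect eleventh.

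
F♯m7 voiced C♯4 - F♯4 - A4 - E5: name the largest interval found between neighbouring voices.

Adjacent intervals: C♯4→F♯4 = perfect fourth; F♯4→A4 = minor third; A4→E5 = perfect fifth.
The largest is A4 to E5, a perfect fifth (7 semitones).

perfect fifth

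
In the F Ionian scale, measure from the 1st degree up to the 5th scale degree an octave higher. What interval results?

The scale runs F G A Bb C D E.
The 1st degree is F and the scale degree 5 (up an octave) is C.
F up to C spans 12 letter names and 19 semitones — a perfect twelfth.

P12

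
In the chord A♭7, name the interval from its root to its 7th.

m7

Spelling the chord: A♭–C–E♭–G♭.
Root = A♭; 7th = G♭.
7 letter names make it a seventh; at 10 semitones (a half step narrower than major) the quality is minor.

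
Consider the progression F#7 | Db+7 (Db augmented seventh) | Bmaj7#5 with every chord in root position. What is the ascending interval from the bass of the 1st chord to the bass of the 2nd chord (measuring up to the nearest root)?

The roots are F# and Db.
6 letter names make it a sixth; at 7 semitones (a whole step narrower than major) the quality is diminished.

diminished 6th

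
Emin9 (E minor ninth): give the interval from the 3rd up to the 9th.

major seventh

Spelling the chord: E, G, B, D, F#.
3rd = G; 9th = F#.
G up to F# spans 7 letter names and 11 semitones — a major seventh.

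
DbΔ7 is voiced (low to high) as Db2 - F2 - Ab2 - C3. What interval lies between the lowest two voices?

major 3rd

Those voices are Db2 and F2.
Counting 3 letters and 4 half steps from Db gives a major third.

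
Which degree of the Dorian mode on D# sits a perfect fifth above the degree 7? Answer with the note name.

The scale is D# E# F# G# A# B# C#.
The degree 7 is C#; a perfect fifth above that is G# — scale degree 4.

G#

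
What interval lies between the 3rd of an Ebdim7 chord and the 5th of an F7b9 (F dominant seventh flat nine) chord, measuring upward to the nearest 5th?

Ebdim7 has Gb as its 3rd, and F7b9 (F dominant seventh flat nine) has C as its 5th.
4 letter names make it a fourth; at 6 semitones (a half step wider than perfect) the quality is augmented.

augmented fourth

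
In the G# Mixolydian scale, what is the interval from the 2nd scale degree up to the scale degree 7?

minor sixth

G# mixolydian: G# A# B# C# D# E# F#.
So we need the interval from A# up to F#.
6 letter names make it a sixth; at 8 semitones (a half step narrower than major) the quality is minor.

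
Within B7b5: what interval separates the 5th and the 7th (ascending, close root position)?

major third

B7b5: B–D#–F–A.
The 5th is F and the 7th is A.
From F to A is 4 semitones, exactly the major third.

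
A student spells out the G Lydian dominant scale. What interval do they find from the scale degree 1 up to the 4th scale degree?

G lydian dominant: G A B C# D E F.
Scale degree 1 = G; 4th degree = C#.
G up to C# is 6 semitones, a half step wider than a perfect fourth, so the interval is augmented.

augmented fourth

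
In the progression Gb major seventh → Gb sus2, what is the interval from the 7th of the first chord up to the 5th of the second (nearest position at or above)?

Gb major seventh has F as its 7th, and Gb sus2 has Db as its 5th.
From F to Db: 8 semitones over a sixth = minor.

minor sixth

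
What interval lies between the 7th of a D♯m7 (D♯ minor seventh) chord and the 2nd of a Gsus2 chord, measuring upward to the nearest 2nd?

m6

D♯m7 (D♯ minor seventh) has C♯ as its 7th, and Gsus2 has A as its 2nd.
From C♯ to A: 8 semitones over a sixth = minor.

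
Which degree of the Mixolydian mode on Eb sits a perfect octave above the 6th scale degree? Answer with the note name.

The scale is Eb F G Ab Bb C Db.
The 6th scale degree is C; a perfect octave above that is C — scale degree 6.

C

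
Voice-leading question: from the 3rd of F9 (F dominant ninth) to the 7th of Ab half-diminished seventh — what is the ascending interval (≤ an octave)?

The 3rd of F9 (F dominant ninth) is A; the 7th of Ab half-diminished seventh is Gb.
7 letter names make it a seventh; at 9 semitones (a whole step narrower than major) the quality is diminished.

diminished 7th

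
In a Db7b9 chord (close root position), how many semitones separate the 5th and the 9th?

6

Db7b9: Db F Ab Cb Ebb.
Ab to Ebb is a diminished fifth: 6 semitones.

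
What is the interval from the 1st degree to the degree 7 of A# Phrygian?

minor 7th

The scale runs A# B C# D# E# F# G#.
That puts A# below G#.
From A# to G#: 10 semitones over a seventh = minor.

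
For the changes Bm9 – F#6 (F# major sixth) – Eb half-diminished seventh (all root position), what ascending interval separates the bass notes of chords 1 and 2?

The roots are B and F#.
From B to F# is 7 semitones, exactly the perfect fifth.

perfect fifth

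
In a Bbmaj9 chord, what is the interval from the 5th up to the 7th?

M3

Spelling the chord: Bb-D-F-A-C.
That puts F below A.
Counting 3 letters and 4 half steps from F gives a major third.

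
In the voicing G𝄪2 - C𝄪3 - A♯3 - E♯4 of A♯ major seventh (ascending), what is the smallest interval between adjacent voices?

Adjacent intervals: G𝄪2→C𝄪3 = perfect fourth; C𝄪3→A♯3 = minor sixth; A♯3→E♯4 = perfect fifth.
The smallest is G𝄪2 to C𝄪3, a perfect fourth (5 semitones).

P4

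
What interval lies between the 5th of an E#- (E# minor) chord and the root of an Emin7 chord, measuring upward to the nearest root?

diminished fourth

E#- (E# minor) has B# as its 5th, and Emin7 has E as its root.
4 letter names make it a fourth; at 4 semitones (a half step narrower than perfect) the quality is diminished.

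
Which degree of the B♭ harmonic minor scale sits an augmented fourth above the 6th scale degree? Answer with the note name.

C

The scale is B♭ C D♭ E♭ F G♭ A.
The 6th scale degree is G♭; an augmented fourth above that is C — scale degree 2.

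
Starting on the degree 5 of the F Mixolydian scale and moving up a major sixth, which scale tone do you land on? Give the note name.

A

The scale is F G A Bb C D Eb.
The degree 5 is C; a major sixth above that is A — scale degree 3.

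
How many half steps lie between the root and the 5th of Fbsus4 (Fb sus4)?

7

Spelling the chord: Fb, Bbb, Cb.
Fb to Cb is a perfect fifth: 7 semitones.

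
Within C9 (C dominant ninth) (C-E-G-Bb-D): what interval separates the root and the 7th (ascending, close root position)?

So we need the interval from C up to Bb.
C up to Bb is 10 semitones, a half step narrower than a major seventh, so the interval is minor.

minor 7th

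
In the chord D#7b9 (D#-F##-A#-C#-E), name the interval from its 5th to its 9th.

So we need the interval from A# up to E.
5 letter names make it a fifth; at 6 semitones (a half step narrower than perfect) the quality is diminished.

diminished 5th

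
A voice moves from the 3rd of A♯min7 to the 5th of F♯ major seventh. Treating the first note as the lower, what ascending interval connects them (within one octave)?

The 3rd of A♯min7 is C♯; the 5th of F♯ major seventh is C♯.
Counting 1 letters and 0 half steps from C♯ gives a perfect unison.

P1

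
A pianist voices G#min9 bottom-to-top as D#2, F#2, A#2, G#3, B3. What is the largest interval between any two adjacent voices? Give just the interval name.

minor seventh

Adjacent intervals: D#2→F#2 = minor third; F#2→A#2 = major third; A#2→G#3 = minor seventh; G#3→B3 = minor third.
The largest is A#2 to G#3, a minor seventh (10 semitones).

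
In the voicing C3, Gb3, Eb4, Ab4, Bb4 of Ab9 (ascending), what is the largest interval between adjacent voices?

major 6th

Adjacent intervals: C3→Gb3 = diminished fifth; Gb3→Eb4 = major sixth; Eb4→Ab4 = perfect fourth; Ab4→Bb4 = major second.
The largest is Gb3 to Eb4, a major sixth (9 semitones).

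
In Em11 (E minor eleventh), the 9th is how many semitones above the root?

14

Spelling the chord: E G B D F# A.
E to F# is a major ninth: 14 semitones.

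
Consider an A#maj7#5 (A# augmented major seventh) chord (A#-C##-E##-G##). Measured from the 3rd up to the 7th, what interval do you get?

So we need the interval from C## up to G##.
C## up to G## spans 5 letter names and 7 semitones — a perfect fifth.

P5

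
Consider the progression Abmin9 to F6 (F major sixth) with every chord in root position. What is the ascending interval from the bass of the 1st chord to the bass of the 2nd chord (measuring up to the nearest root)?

major sixth

The roots are Ab and F.
Counting 6 letters and 9 half steps from Ab gives a major sixth.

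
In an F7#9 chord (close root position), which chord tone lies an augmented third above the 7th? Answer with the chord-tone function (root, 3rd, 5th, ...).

The chord tones of F7#9 (F dominant seventh sharp nine) are F A C E♭ G♯.
The 7th is E♭. An augmented third above E♭ is G♯.
G♯ is the chord's 9th.

9th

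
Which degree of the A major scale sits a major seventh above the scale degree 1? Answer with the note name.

The scale is A B C# D E F# G#.
The scale degree 1 is A; a major seventh above that is G# — scale degree 7.

G#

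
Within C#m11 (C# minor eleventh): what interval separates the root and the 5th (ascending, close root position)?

C#m11: C# E G# B D# F#.
That puts C# below G#.
From C# to G# is 7 semitones, exactly the perfect fifth.

perfect fifth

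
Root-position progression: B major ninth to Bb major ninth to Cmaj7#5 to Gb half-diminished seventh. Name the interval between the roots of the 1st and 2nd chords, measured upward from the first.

diminished octave

The roots are B and Bb.
From B to Bb: 11 semitones over an octave = diminished.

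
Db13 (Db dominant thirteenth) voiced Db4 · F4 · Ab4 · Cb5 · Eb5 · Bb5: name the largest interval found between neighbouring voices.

Adjacent intervals: Db4→F4 = major third; F4→Ab4 = minor third; Ab4→Cb5 = minor third; Cb5→Eb5 = major third; Eb5→Bb5 = perfect fifth.
The largest is Eb5 to Bb5, a perfect fifth (7 semitones).

perfect fifth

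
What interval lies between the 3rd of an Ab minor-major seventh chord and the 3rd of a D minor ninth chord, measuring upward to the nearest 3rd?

augmented fourth

The 3rd of Ab minor-major seventh is Cb; the 3rd of D minor ninth is F.
4 letter names make it a fourth; at 6 semitones (a half step wider than perfect) the quality is augmented.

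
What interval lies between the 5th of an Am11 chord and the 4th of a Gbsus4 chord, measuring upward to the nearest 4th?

The 5th of Am11 is E; the 4th of Gbsus4 is Cb.
E up to Cb is 7 semitones, a whole step narrower than a major sixth, so the interval is diminished.

diminished 6th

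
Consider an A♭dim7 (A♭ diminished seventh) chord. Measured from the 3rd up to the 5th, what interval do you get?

minor 3rd

Spelling the chord: A♭ C♭ E𝄫 G𝄫.
That puts C♭ below E𝄫.
From C♭ to E𝄫: 3 semitones over a third = minor.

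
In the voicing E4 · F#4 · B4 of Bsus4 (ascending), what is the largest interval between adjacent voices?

perfect fourth

Adjacent intervals: E4→F#4 = major second; F#4→B4 = perfect fourth.
The largest is F#4 to B4, a perfect fourth (5 semitones).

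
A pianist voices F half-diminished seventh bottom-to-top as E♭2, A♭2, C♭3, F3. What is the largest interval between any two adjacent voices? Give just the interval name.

Adjacent intervals: E♭2→A♭2 = perfect fourth; A♭2→C♭3 = minor third; C♭3→F3 = augmented fourth.
The largest is C♭3 to F3, an augmented fourth (6 semitones).

augmented 4th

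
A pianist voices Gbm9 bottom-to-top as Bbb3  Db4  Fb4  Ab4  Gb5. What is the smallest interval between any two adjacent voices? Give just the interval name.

Adjacent intervals: Bbb3→Db4 = major third; Db4→Fb4 = minor third; Fb4→Ab4 = major third; Ab4→Gb5 = minor seventh.
The smallest is Db4 to Fb4, a minor third (3 semitones).

minor third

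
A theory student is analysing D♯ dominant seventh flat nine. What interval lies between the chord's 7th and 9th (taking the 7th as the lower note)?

minor third

The chord tones of D♯ dominant seventh flat nine are D♯ F𝄪 A♯ C♯ E.
7th = C♯; 9th = E.
From C♯ to E: 3 semitones over a third = minor.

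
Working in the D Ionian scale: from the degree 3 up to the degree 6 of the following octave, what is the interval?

P11

The scale runs D E F# G A B C#.
That puts F# below B.
From F# to B is 17 semitones, exactly the perfect eleventh.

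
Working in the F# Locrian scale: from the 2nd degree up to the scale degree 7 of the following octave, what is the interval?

The scale runs F# G A B C D E.
2nd degree = G; degree 7 (up an octave) = E.
G up to E spans 13 letter names and 21 semitones — a major thirteenth.

major 13th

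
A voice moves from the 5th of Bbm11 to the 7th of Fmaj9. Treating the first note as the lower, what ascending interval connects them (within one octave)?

M7

Bbm11 has F as its 5th, and Fmaj9 has E as its 7th.
Counting 7 letters and 11 half steps from F gives a major seventh.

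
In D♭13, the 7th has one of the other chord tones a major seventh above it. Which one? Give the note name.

The chord tones of D♭13 (D♭ dominant thirteenth) are D♭ F A♭ C♭ E♭ B♭.
The 7th is C♭. A major seventh above C♭ is B♭.
B♭ is the chord's 13th.

Bb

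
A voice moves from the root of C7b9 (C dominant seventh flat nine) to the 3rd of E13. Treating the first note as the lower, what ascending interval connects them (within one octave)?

A5

The root of C7b9 (C dominant seventh flat nine) is C; the 3rd of E13 is G#.
5 letter names make it a fifth; at 8 semitones (a half step wider than perfect) the quality is augmented.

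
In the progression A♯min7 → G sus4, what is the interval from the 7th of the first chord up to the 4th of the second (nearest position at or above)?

A♯min7 has G♯ as its 7th, and G sus4 has C as its 4th.
4 letter names make it a fourth; at 4 semitones (a half step narrower than perfect) the quality is diminished.

diminished 4th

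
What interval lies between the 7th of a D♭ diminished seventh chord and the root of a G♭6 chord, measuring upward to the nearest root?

The 7th of D♭ diminished seventh is C𝄫; the root of G♭6 is G♭.
5 letter names make it a fifth; at 8 semitones (a half step wider than perfect) the quality is augmented.

augmented fifth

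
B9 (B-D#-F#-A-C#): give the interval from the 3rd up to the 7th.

d5

That puts D# below A.
From D# to A: 6 semitones over a fifth = diminished.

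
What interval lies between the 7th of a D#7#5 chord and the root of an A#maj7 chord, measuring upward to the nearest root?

major 6th

The 7th of D#7#5 is C#; the root of A#maj7 is A#.
Counting 6 letters and 9 half steps from C# gives a major sixth.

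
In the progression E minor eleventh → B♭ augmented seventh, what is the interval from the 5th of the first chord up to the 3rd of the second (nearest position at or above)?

E minor eleventh has B as its 5th, and B♭ augmented seventh has D as its 3rd.
B up to D is 3 semitones, a half step narrower than a major third, so the interval is minor.

m3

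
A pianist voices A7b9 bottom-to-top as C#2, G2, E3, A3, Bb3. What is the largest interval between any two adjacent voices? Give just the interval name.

Adjacent intervals: C#2→G2 = diminished fifth; G2→E3 = major sixth; E3→A3 = perfect fourth; A3→Bb3 = minor second.
The largest is G2 to E3, a major sixth (9 semitones).

major sixth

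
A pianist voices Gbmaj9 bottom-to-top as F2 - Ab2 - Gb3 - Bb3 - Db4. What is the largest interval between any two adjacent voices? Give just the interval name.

minor seventh

Adjacent intervals: F2→Ab2 = minor third; Ab2→Gb3 = minor seventh; Gb3→Bb3 = major third; Bb3→Db4 = minor third.
The largest is Ab2 to Gb3, a minor seventh (10 semitones).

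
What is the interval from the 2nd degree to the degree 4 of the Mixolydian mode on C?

minor 3rd

Spelling the Mixolydian mode on C: C D E F G A Bb.
The 2nd degree is D and the degree 4 is F.
From D to F: 3 semitones over a third = minor.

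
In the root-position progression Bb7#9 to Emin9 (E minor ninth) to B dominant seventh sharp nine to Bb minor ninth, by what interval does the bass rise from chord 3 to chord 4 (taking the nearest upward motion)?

diminished octave

The roots are B and Bb.
From B to Bb: 11 semitones over an octave = diminished.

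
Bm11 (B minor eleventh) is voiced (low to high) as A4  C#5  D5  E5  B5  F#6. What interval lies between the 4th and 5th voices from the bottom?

perfect fifth

Those voices are E5 and B5.
From E to B is 7 semitones, exactly the perfect fifth.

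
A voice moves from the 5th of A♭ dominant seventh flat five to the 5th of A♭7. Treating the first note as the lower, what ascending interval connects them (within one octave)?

augmented unison

The 5th of A♭ dominant seventh flat five is E𝄫; the 5th of A♭7 is E♭.
From E𝄫 to E♭: 1 semitone over a unison = augmented.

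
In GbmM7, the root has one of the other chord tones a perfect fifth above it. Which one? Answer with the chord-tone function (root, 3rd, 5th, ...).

Spelling the chord: Gb-Bbb-Db-F.
The root is Gb. A perfect fifth above Gb is Db.
Db is the chord's 5th.

5th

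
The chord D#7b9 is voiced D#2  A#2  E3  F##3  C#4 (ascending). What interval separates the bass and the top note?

The outer voices are D#2 and C#4.
D# up to C# is 22 semitones, a half step narrower than a major fourteenth, so the interval is minor.

m14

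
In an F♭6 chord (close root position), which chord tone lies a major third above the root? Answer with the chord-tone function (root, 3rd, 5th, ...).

3rd

F♭6 is spelled F♭, A♭, C♭, D♭.
The root is F♭. A major third above F♭ is A♭.
A♭ is the chord's 3rd.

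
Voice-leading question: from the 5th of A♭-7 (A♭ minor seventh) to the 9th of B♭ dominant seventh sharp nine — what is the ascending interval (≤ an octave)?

augmented sixth

A♭-7 (A♭ minor seventh) has E♭ as its 5th, and B♭ dominant seventh sharp nine has C♯ as its 9th.
E♭ up to C♯ is 10 semitones, a half step wider than a major sixth, so the interval is augmented.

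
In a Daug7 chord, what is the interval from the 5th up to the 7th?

D7#5: D F# A# C.
5th = A#; 7th = C.
From A# to C: 2 semitones over a third = diminished.

diminished third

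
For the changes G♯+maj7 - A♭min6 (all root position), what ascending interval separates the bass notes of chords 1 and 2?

d2

The roots are G♯ and A♭.
G♯ up to A♭ is 0 semitones, a whole step narrower than a major second, so the interval is diminished.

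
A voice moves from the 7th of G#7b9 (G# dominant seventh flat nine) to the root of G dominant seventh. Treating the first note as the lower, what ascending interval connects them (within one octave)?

m2

The 7th of G#7b9 (G# dominant seventh flat nine) is F#; the root of G dominant seventh is G.
F# up to G is 1 semitone, a half step narrower than a major second, so the interval is minor.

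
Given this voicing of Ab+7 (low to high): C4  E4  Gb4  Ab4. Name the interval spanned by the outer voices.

minor sixth

The outer voices are C4 and Ab4.
6 letter names make it a sixth; at 8 semitones (a half step narrower than major) the quality is minor.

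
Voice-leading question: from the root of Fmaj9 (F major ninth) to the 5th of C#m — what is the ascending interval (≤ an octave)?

augmented 2nd

Fmaj9 (F major ninth) has F as its root, and C#m has G# as its 5th.
F up to G# is 3 semitones, a half step wider than a major second, so the interval is augmented.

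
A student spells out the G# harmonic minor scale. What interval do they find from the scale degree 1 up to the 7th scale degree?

G# harmonic minor: G# A# B C# D# E F##.
The scale degree 1 is G# and the degree 7 is F##.
G# up to F## spans 7 letter names and 11 semitones — a major seventh.

major 7th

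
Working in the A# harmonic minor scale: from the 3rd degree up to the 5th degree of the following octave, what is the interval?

The scale runs A# B# C# D# E# F# G##.
3rd degree = C#; degree 5 (up an octave) = E#.
Counting 10 letters and 16 half steps from C# gives a major tenth.

major tenth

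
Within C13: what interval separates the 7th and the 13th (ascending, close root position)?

major seventh

Spelling the chord: C, E, G, Bb, D, A.
The 7th is Bb and the 13th is A.
Counting 7 letters and 11 half steps from Bb gives a major seventh.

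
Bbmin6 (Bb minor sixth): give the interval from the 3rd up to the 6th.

The chord tones of Bbm6 are Bb-Db-F-G.
The 3rd is Db and the 6th is G.
Db up to G is 6 semitones, a half step wider than a perfect fourth, so the interval is augmented.

A4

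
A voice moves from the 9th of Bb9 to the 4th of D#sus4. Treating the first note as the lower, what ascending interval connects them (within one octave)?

augmented fifth

Bb9 has C as its 9th, and D#sus4 has G# as its 4th.
From C to G#: 8 semitones over a fifth = augmented.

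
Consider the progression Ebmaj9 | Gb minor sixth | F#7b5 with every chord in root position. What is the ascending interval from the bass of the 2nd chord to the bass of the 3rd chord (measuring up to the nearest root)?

augmented 7th

The roots are Gb and F#.
7 letter names make it a seventh; at 12 semitones (a half step wider than major) the quality is augmented.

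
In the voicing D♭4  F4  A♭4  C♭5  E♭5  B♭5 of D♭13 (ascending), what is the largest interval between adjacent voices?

Adjacent intervals: D♭4→F4 = major third; F4→A♭4 = minor third; A♭4→C♭5 = minor third; C♭5→E♭5 = major third; E♭5→B♭5 = perfect fifth.
The largest is E♭5 to B♭5, a perfect fifth (7 semitones).

perfect fifth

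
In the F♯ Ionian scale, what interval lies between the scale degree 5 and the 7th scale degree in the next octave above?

major tenth

The scale runs F♯ G♯ A♯ B C♯ D♯ E♯.
That puts C♯ below E♯.
Counting 10 letters and 16 half steps from C♯ gives a major tenth.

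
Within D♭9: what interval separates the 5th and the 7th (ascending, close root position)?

The chord tones of D♭9 are D♭-F-A♭-C♭-E♭.
So we need the interval from A♭ up to C♭.
3 letter names make it a third; at 3 semitones (a half step narrower than major) the quality is minor.

m3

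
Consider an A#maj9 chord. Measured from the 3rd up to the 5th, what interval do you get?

A#maj9 is spelled A#-C##-E#-G##-B#.
The 3rd is C## and the 5th is E#.
3 letter names make it a third; at 3 semitones (a half step narrower than major) the quality is minor.

m3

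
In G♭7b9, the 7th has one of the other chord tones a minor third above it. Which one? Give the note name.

Spelling the chord: G♭, B♭, D♭, F♭, A𝄫.
The 7th is F♭. A minor third above F♭ is A𝄫.
A𝄫 is the chord's 9th.

Abb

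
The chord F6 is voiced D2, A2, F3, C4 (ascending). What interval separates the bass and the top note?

minor fourteenth

The outer voices are D2 and C4.
14 letter names make it a fourteenth; at 22 semitones (a half step narrower than major) the quality is minor.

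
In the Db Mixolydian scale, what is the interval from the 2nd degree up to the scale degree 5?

Db mixolydian: Db Eb F Gb Ab Bb Cb.
That puts Eb below Ab.
Eb up to Ab spans 4 letter names and 5 semitones — a perfect fourth.

perfect fourth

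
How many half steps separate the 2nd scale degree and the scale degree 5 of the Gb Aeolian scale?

5

The scale is Gb Ab Bbb Cb Db Ebb Fb.
Ab up to Db is a perfect fourth — 5 semitones.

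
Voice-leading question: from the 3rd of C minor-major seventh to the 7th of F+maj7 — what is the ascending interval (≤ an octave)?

augmented unison

C minor-major seventh has E♭ as its 3rd, and F+maj7 has E as its 7th.
E♭ up to E is 1 semitone, a half step wider than a perfect unison, so the interval is augmented.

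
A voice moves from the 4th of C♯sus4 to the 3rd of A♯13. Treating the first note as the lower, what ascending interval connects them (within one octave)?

augmented fifth

The 4th of C♯sus4 is F♯; the 3rd of A♯13 is C𝄪.
5 letter names make it a fifth; at 8 semitones (a half step wider than perfect) the quality is augmented.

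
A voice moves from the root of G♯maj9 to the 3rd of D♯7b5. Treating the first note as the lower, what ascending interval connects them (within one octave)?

G♯maj9 has G♯ as its root, and D♯7b5 has F𝄪 as its 3rd.
Counting 7 letters and 11 half steps from G♯ gives a major seventh.

major seventh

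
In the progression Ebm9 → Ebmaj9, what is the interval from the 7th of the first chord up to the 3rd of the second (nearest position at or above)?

Ebm9 has Db as its 7th, and Ebmaj9 has G as its 3rd.
Db up to G is 6 semitones, a half step wider than a perfect fourth, so the interval is augmented.

A4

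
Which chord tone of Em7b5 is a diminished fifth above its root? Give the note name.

Bb

Spelling the chord: E–G–B♭–D.
The root is E. A diminished fifth above E is B♭.
B♭ is the chord's 5th.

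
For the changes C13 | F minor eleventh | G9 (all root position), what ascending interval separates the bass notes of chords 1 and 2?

perfect fourth

The roots are C and F.
From C to F is 5 semitones, exactly the perfect fourth.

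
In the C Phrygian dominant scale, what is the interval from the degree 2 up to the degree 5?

augmented 4th

The scale runs C D♭ E F G A♭ B♭.
Degree 2 = D♭; degree 5 = G.
From D♭ to G: 6 semitones over a fourth = augmented.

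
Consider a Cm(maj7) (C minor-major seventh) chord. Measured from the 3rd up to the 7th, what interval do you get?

Spelling the chord: C-Eb-G-B.
So we need the interval from Eb up to B.
5 letter names make it a fifth; at 8 semitones (a half step wider than perfect) the quality is augmented.

augmented fifth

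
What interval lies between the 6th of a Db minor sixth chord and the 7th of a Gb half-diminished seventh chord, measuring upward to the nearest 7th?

The 6th of Db minor sixth is Bb; the 7th of Gb half-diminished seventh is Fb.
5 letter names make it a fifth; at 6 semitones (a half step narrower than perfect) the quality is diminished.

d5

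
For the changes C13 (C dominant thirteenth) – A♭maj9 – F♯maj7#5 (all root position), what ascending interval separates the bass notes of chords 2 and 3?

The roots are A♭ and F♯.
From A♭ to F♯: 10 semitones over a sixth = augmented.

A6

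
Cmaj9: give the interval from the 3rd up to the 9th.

C major ninth: C E G B D.
That puts E below D.
From E to D: 10 semitones over a seventh = minor.

minor seventh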